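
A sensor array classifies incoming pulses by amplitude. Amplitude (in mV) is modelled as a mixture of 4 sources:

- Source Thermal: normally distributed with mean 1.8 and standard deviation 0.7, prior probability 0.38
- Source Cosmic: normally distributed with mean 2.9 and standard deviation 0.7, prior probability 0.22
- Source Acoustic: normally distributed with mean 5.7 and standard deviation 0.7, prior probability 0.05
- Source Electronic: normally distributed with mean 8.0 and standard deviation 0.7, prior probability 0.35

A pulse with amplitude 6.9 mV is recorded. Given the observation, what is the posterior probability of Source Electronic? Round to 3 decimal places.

P(component k | x) = π_k·f_k(x) / marginal(x), where marginal(x) = Σ_j π_j·f_j(x).
Normal densities:
  f_Thermal = 1.69544e-12
  f_Cosmic = 4.6269e-08
  f_Acoustic = 0.131119
  f_Electronic = 0.165803
Prior × likelihood for each component:
  π_Thermal·f_Thermal = 0.38 × 1.69544e-12 = 6.44266e-13
  π_Cosmic·f_Cosmic = 0.22 × 4.6269e-08 = 1.01792e-08
  π_Acoustic·f_Acoustic = 0.05 × 0.131119 = 0.00655594
  π_Electronic·f_Electronic = 0.35 × 0.165803 = 0.0580309
Denominator: 6.44266e-13 + 1.01792e-08 + 0.00655594 + 0.0580309 = 0.0645869
P(Source Electronic | 6.9 mV) = 0.0580309 / 0.0645869 ≈ 0.898

0.898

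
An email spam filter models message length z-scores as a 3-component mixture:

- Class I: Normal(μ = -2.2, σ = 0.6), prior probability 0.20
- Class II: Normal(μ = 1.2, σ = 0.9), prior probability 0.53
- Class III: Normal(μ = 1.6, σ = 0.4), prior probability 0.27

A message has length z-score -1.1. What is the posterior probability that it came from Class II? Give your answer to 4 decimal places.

0.2658

P(component k | x) = w_k·f_k(x) / marginal(x), where marginal(x) = Σ_j w_j·f_j(x).
Evaluate each component's likelihood at the observed value:
  p_I = 0.123852
  p_II = 0.0169242
  p_III = 1.27373e-10
Weight by the priors:
  w_I·p_I = 0.20 × 0.123852 = 0.0247704
  w_II·p_II = 0.53 × 0.0169242 = 0.00896983
  w_III·p_III = 0.27 × 1.27373e-10 = 3.43908e-11
Normaliser: 0.0247704 + 0.00896983 + 3.43908e-11 = 0.0337402
So the posterior for Class II is 0.00896983 / 0.0337402 ≈ 0.2658.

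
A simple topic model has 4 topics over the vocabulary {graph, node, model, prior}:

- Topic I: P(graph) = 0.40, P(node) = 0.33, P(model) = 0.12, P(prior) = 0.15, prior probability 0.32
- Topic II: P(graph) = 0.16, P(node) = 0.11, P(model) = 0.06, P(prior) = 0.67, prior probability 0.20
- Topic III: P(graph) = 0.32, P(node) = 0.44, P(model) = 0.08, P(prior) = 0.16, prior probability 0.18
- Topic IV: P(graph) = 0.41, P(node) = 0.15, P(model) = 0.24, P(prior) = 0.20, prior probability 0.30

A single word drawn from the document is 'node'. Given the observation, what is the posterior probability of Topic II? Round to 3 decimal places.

0.087

Posterior ∝ prior × likelihood, so P(k | x) ∝ w_k f_k(x); normalise over all components.
Evaluate each component's likelihood at the observed value:
  L_I = 0.33
  L_II = 0.11
  L_III = 0.44
  L_IV = 0.15
Prior × likelihood for each component:
  w_I·L_I = 0.32 × 0.33 = 0.1056
  w_II·L_II = 0.20 × 0.11 = 0.022
  w_III·L_III = 0.18 × 0.44 = 0.0792
  w_IV·L_IV = 0.30 × 0.15 = 0.045
Normaliser: 0.1056 + 0.022 + 0.0792 + 0.045 = 0.2518
So the posterior for Topic II is 0.022 / 0.2518 ≈ 0.087.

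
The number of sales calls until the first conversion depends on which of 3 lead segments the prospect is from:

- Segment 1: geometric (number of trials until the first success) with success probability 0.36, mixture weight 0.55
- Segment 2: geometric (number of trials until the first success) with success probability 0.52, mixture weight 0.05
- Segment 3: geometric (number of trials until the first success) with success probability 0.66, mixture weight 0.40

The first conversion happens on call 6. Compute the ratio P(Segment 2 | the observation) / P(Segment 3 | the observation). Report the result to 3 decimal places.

0.552

The posterior odds equal the prior odds times the likelihood ratio: (P(Z=i)/P(Z=j))·(f_i(x)/f_j(x)).
Geometric probabilities:
  L_1 = 0.36·(1−0.36)^5 = 0.36·0.107374 = 0.0386547
  L_2 = 0.52·(1−0.52)^5 = 0.52·0.0254804 = 0.0132498
  L_3 = 0.66·(1−0.66)^5 = 0.66·0.00454354 = 0.00299874
Posterior odds = (P(Z=2)·L_2) / (P(Z=3)·L_3) = (0.05·0.0132498) / (0.40·0.00299874) = 0.00066249 / 0.0011995 ≈ 0.552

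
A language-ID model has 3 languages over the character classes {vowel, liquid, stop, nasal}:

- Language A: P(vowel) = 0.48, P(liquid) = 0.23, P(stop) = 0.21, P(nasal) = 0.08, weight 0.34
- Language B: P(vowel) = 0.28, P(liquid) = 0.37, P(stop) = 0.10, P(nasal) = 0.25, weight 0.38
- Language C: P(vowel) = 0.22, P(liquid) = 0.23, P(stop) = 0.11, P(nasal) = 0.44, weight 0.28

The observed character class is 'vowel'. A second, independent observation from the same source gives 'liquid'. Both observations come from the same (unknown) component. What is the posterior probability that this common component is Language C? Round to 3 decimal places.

0.156

The responsibility of component k is π_k f_k(x) divided by Σ_j π_j f_j(x).
Since both observations come from the same component, the likelihood for component k is f_k(x₁)·f_k(x₂).
  f_A = [P(vowel | comp) = 0.48] × [0.23] = 0.1104
  f_B = [P(vowel | comp) = 0.28] × [0.37] = 0.1036
  f_C = [P(vowel | comp) = 0.22] × [0.23] = 0.0506
Weight by the priors:
  π_A·f_A = 0.34 × 0.1104 = 0.037536
  π_B·f_B = 0.38 × 0.1036 = 0.039368
  π_C·f_C = 0.28 × 0.0506 = 0.014168
Denominator: 0.037536 + 0.039368 + 0.014168 = 0.091072
So the posterior for Language C is 0.014168 / 0.091072 ≈ 0.156.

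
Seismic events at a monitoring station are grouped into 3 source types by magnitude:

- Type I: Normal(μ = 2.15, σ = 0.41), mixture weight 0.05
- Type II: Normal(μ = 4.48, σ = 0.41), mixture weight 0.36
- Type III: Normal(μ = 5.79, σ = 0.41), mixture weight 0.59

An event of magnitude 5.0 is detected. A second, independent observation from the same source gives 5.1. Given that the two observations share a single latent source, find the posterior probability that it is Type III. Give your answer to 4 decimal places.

The responsibility of component k is P(Z=k) f_k(x) divided by Σ_j P(Z=j) f_j(x).
Since both observations come from the same component, the likelihood for component k is f_k(x₁)·f_k(x₂).
  L_I = [(1/(0.41·√(2π)))·exp(−(5.0−2.15)²/(2·0.41²)) = 0.973030·exp(-24.15973) = 3.13105e-11] × [5.57778e-12] = 1.74643e-22
  L_II = [(1/(0.41·√(2π)))·exp(−(5.0−4.48)²/(2·0.41²)) = 0.973030·exp(-0.80428) = 0.435342] × [0.310147] = 0.13502
  L_III = [(1/(0.41·√(2π)))·exp(−(5.0−5.79)²/(2·0.41²)) = 0.973030·exp(-1.85634) = 0.15203] × [0.236109] = 0.0358957
Multiply by the mixture weights:
  P(Z=I)·L_I = 0.05 × 1.74643e-22 = 8.73216e-24
  P(Z=II)·L_II = 0.36 × 0.13502 = 0.0486073
  P(Z=III)·L_III = 0.59 × 0.0358957 = 0.0211785
Evidence: 8.73216e-24 + 0.0486073 + 0.0211785 = 0.0697857
P(Type III | x) = 0.0211785 / 0.0697857 ≈ 0.3035

0.3035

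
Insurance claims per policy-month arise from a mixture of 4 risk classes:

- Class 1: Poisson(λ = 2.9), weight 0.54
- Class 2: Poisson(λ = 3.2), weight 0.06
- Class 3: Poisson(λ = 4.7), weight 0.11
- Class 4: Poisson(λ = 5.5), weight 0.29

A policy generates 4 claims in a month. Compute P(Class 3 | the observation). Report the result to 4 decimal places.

Apply Bayes' rule: the posterior for each component is proportional to its prior times its likelihood at x.
Evaluate each component's likelihood at the observed value:
  f_1 = e^(−2.9)·2.9^4/4! = 0.162154
  f_2 = e^(−3.2)·3.2^4/4! = 0.178093
  f_3 = e^(−4.7)·4.7^4/4! = 0.184925
  f_4 = e^(−5.5)·5.5^4/4! = 0.155819
Prior × likelihood for each component:
  P(Z=1)·f_1 = 0.54 × 0.162154 = 0.087563
  P(Z=2)·f_2 = 0.06 × 0.178093 = 0.0106856
  P(Z=3)·f_3 = 0.11 × 0.184925 = 0.0203418
  P(Z=4)·f_4 = 0.29 × 0.155819 = 0.0451875
Marginal: 0.087563 + 0.0106856 + 0.0203418 + 0.0451875 = 0.163778
P(Class 3 | x) = 0.0203418 / 0.163778 ≈ 0.1242

0.1242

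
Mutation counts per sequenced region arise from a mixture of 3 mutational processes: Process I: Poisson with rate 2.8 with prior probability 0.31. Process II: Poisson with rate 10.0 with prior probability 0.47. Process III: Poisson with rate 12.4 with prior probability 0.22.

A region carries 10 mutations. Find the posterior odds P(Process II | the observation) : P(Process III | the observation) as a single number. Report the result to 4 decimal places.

2.7401

Posterior odds = (π_i f_i(x)) / (π_j f_j(x)); the normalising sum cancels.
Poisson probabilities:
  p_I = 0.000496355
  p_II = 0.12511
  p_III = 0.0975444
Odds = (0.47/0.22) × (0.12511/0.0975444) = 2.13636 × 1.2826 ≈ 2.7401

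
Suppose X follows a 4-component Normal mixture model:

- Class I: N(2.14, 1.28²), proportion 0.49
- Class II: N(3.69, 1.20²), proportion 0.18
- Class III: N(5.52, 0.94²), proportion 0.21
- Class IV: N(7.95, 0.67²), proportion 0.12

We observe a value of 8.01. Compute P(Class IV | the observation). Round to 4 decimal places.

0.9626

By Bayes' theorem, P(k | x) = π_k f_k(x) / Σ_j π_j f_j(x).
Evaluate each component's likelihood at the observed value:
  p_I = (1/(1.28·√(2π)))·exp(−(8.01−2.14)²/(2·1.28²)) = 0.311674·exp(-10.51541) = 8.45113e-06
  p_II = (1/(1.20·√(2π)))·exp(−(8.01−3.69)²/(2·1.20²)) = 0.332452·exp(-6.48000) = 0.000509918
  p_III = (1/(0.94·√(2π)))·exp(−(8.01−5.52)²/(2·0.94²)) = 0.424407·exp(-3.50843) = 0.0127084
  p_IV = (1/(0.67·√(2π)))·exp(−(8.01−7.95)²/(2·0.67²)) = 0.595436·exp(-0.00401) = 0.593053
Multiply by the mixture weights:
  π_I·p_I = 0.49 × 8.45113e-06 = 4.14106e-06
  π_II·p_II = 0.18 × 0.000509918 = 9.17853e-05
  π_III·p_III = 0.21 × 0.0127084 = 0.00266876
  π_IV·p_IV = 0.12 × 0.593053 = 0.0711664
Evidence: 4.14106e-06 + 9.17853e-05 + 0.00266876 + 0.0711664 = 0.0739311
Responsibility of Class IV: 0.0711664 / 0.0739311 ≈ 0.9626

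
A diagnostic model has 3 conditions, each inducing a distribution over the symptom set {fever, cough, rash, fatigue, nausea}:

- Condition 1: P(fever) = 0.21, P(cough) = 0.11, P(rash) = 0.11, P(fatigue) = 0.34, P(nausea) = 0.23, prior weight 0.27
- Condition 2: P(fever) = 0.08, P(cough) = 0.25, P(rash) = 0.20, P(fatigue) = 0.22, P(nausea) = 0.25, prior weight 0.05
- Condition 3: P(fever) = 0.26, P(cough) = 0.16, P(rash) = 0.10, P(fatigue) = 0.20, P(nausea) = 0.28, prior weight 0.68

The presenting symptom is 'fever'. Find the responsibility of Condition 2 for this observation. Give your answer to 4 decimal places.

0.0168

Posterior ∝ prior × likelihood, so P(k | x) ∝ π_k f_k(x); normalise over all components.
Evaluate each component's likelihood at the observed value:
  p_1 = 0.21
  p_2 = 0.08
  p_3 = 0.26
Unnormalised posteriors:
  π_1·p_1 = 0.27 × 0.21 = 0.0567
  π_2·p_2 = 0.05 × 0.08 = 0.004
  π_3·p_3 = 0.68 × 0.26 = 0.1768
Marginal: 0.0567 + 0.004 + 0.1768 = 0.2375
P(Condition 2 | data) ≈ 0.0168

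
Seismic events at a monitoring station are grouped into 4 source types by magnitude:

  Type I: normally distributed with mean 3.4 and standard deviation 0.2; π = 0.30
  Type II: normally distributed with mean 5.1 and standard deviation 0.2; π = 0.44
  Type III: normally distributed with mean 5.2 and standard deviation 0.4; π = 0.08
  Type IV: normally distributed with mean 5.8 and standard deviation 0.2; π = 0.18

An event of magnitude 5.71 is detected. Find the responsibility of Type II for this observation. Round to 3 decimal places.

Apply Bayes' rule: the posterior for each component is proportional to its prior times its likelihood at x.
Component likelihoods at x = 5.71:
  L_I = 2.14731e-29
  L_II = 0.0190488
  L_III = 0.442436
  L_IV = 1.80263
Prior × likelihood for each component:
  π_I·L_I = 0.30 × 2.14731e-29 = 6.44194e-30
  π_II·L_II = 0.44 × 0.0190488 = 0.00838148
  π_III·L_III = 0.08 × 0.442436 = 0.0353949
  π_IV·L_IV = 0.18 × 1.80263 = 0.324474
Normaliser: 6.44194e-30 + 0.00838148 + 0.0353949 + 0.324474 = 0.368251
So the posterior for Type II is 0.00838148 / 0.368251 ≈ 0.023.

0.023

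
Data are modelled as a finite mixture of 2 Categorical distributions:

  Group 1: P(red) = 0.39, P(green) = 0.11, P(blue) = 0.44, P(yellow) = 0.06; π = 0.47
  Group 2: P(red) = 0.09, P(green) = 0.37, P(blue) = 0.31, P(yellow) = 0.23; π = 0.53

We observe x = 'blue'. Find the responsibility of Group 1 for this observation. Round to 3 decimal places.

0.557

P(component k | x) = P(Z=k)·f_k(x) / marginal(x), where marginal(x) = Σ_j P(Z=j)·f_j(x).
Evaluate each component's likelihood at the observed value:
  L_1 = P(blue | comp) = 0.44
  L_2 = P(blue | comp) = 0.31
Weight by the priors:
  P(Z=1)·L_1 = 0.47 × 0.44 = 0.2068
  P(Z=2)·L_2 = 0.53 × 0.31 = 0.1643
Denominator: 0.2068 + 0.1643 = 0.3711
P(Group 1 | the observation) = 0.2068 / 0.3711 ≈ 0.557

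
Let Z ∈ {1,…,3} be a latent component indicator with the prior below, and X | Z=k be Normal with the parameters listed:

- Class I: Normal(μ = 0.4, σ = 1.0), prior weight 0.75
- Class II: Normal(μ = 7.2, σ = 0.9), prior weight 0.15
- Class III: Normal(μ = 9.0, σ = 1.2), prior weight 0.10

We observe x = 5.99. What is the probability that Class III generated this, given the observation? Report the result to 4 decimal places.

0.0504

By Bayes' theorem, P(k | x) = w_k f_k(x) / Σ_j w_j f_j(x).
Normal densities:
  L_I = (1/(1.0·√(2π)))·exp(−(5.99−0.4)²/(2·1.0²)) = 0.398942·exp(-15.62405) = 6.5384e-08
  L_II = (1/(0.9·√(2π)))·exp(−(5.99−7.2)²/(2·0.9²)) = 0.443269·exp(-0.90377) = 0.179542
  L_III = (1/(1.2·√(2π)))·exp(−(5.99−9.0)²/(2·1.2²)) = 0.332452·exp(-3.14587) = 0.0143053
Unnormalised posteriors:
  w_I·L_I = 0.75 × 6.5384e-08 = 4.9038e-08
  w_II·L_II = 0.15 × 0.179542 = 0.0269314
  w_III·L_III = 0.10 × 0.0143053 = 0.00143053
Denominator: 4.9038e-08 + 0.0269314 + 0.00143053 = 0.0283619
Responsibility of Class III: 0.00143053 / 0.0283619 ≈ 0.0504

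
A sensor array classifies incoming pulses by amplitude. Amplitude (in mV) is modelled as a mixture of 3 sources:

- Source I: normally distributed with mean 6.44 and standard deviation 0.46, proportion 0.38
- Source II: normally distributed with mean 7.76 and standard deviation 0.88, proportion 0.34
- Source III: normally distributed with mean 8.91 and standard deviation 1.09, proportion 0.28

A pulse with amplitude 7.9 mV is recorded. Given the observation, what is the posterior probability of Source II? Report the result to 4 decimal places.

By Bayes' theorem, P(k | x) = π_k f_k(x) / Σ_j π_j f_j(x).
Evaluate each component's likelihood at the observed value:
  L_I = 0.00563211
  L_II = 0.447643
  L_III = 0.238255
Multiply by the mixture weights:
  π_I·L_I = 0.38 × 0.00563211 = 0.0021402
  π_II·L_II = 0.34 × 0.447643 = 0.152198
  π_III·L_III = 0.28 × 0.238255 = 0.0667113
Normaliser: 0.0021402 + 0.152198 + 0.0667113 = 0.22105
P(Source II | x) ≈ 0.6885

0.6885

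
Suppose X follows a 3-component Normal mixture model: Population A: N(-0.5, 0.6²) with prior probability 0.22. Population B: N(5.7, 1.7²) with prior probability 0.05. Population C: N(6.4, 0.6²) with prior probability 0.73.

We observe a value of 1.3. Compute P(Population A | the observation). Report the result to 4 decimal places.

0.7978

The responsibility of component k is P(Z=k) f_k(x) divided by Σ_j P(Z=j) f_j(x).
Normal densities:
  L_A = 0.00738641
  L_B = 0.00823759
  L_C = 1.36104e-16
Weight by the priors:
  P(Z=A)·L_A = 0.22 × 0.00738641 = 0.00162501
  P(Z=B)·L_B = 0.05 × 0.00823759 = 0.000411879
  P(Z=C)·L_C = 0.73 × 1.36104e-16 = 9.93559e-17
Marginal: 0.00162501 + 0.000411879 + 9.93559e-17 = 0.00203689
P(Population A | the observation) ≈ 0.7978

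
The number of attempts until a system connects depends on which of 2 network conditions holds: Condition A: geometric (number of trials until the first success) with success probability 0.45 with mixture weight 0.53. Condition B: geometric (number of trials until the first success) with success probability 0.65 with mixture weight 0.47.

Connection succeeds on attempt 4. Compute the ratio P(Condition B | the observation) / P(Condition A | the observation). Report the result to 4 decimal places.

Posterior odds = (π_i f_i(x)) / (π_j f_j(x)); the normalising sum cancels.
Component likelihoods at x = 4:
  p_A = 0.0748688
  p_B = 0.0278687
Posterior odds = (π_B·p_B) / (π_A·p_A) = (0.47·0.0278687) / (0.53·0.0748688) = 0.0130983 / 0.0396804 ≈ 0.3301

0.3301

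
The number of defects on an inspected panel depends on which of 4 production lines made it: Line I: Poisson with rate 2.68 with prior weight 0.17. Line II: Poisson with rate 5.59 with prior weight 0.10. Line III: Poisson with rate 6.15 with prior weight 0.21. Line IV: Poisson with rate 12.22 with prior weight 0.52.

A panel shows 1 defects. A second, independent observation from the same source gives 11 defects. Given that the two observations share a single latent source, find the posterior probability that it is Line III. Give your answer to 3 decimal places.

By Bayes' theorem, P(k | x) = w_k f_k(x) / Σ_j w_j f_j(x).
Since both observations come from the same component, the likelihood for component k is f_k(x₁)·f_k(x₂).
  L_I = [0.183749] × [8.79869e-05] = 1.61675e-05
  L_II = [0.0208788] × [0.0155836] = 0.000325367
  L_III = [0.0131209] × [0.0254425] = 0.000333829
  L_IV = [6.02549e-05] × [0.112085] = 6.7537e-06
Prior × likelihood for each component:
  w_I·L_I = 0.17 × 1.61675e-05 = 2.74848e-06
  w_II·L_II = 0.10 × 0.000325367 = 3.25367e-05
  w_III·L_III = 0.21 × 0.000333829 = 7.0104e-05
  w_IV·L_IV = 0.52 × 6.7537e-06 = 3.51192e-06
Normaliser: 2.74848e-06 + 3.25367e-05 + 7.0104e-05 + 3.51192e-06 = 0.000108901
Responsibility of Line III: 7.0104e-05 / 0.000108901 ≈ 0.644

0.644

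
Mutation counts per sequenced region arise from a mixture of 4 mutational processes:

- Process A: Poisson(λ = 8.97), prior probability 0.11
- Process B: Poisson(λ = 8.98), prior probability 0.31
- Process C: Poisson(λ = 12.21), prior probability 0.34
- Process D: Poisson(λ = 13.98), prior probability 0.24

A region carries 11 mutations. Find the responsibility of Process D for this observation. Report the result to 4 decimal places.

P(component k | x) = P(Z=k)·f_k(x) / marginal(x), where marginal(x) = Σ_j P(Z=j)·f_j(x).
Component likelihoods at x = 11 mutations:
  L_A = e^(−8.97)·8.97^11/11! = 0.0963695
  L_B = e^(−8.98)·8.98^11/11! = 0.0965872
  L_C = e^(−12.21)·12.21^11/11! = 0.112197
  L_D = e^(−13.98)·13.98^11/11! = 0.0847201
Multiply by the mixture weights:
  P(Z=A)·L_A = 0.11 × 0.0963695 = 0.0106006
  P(Z=B)·L_B = 0.31 × 0.0965872 = 0.029942
  P(Z=C)·L_C = 0.34 × 0.112197 = 0.038147
  P(Z=D)·L_D = 0.24 × 0.0847201 = 0.0203328
Normaliser: 0.0106006 + 0.029942 + 0.038147 + 0.0203328 = 0.0990224
So the posterior for Process D is 0.0203328 / 0.0990224 ≈ 0.2053.

0.2053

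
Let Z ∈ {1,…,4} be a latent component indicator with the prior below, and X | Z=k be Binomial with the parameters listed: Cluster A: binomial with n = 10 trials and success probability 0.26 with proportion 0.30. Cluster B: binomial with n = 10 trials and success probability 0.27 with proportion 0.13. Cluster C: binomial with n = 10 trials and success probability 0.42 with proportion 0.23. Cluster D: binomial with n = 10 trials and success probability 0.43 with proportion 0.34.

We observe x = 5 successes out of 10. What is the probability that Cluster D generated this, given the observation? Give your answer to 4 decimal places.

P(component k | x) = π_k·f_k(x) / marginal(x), where marginal(x) = Σ_j π_j·f_j(x).
Evaluate each component's likelihood at the observed value:
  f_A = 0.0664394
  f_B = 0.0749607
  f_C = 0.216166
  f_D = 0.222904
Multiply by the mixture weights:
  π_A·f_A = 0.30 × 0.0664394 = 0.0199318
  π_B·f_B = 0.13 × 0.0749607 = 0.00974489
  π_C·f_C = 0.23 × 0.216166 = 0.0497181
  π_D·f_D = 0.34 × 0.222904 = 0.0757872
Normaliser: 0.0199318 + 0.00974489 + 0.0497181 + 0.0757872 = 0.155182
So the posterior for Cluster D is 0.0757872 / 0.155182 ≈ 0.4884.

0.4884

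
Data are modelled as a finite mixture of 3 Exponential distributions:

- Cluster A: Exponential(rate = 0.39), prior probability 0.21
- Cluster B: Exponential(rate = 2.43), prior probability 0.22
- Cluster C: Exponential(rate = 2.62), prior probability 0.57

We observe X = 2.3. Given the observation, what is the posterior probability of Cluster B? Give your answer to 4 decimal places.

By Bayes' theorem, P(k | x) = P(Z=k) f_k(x) / Σ_j P(Z=j) f_j(x).
Exponential densities:
  f_A = 0.39·e^(−0.39·2.3) = 0.39·e^(−0.8970) = 0.159039
  f_B = 2.43·e^(−2.43·2.3) = 2.43·e^(−5.5890) = 0.0090852
  f_C = 2.62·e^(−2.62·2.3) = 2.62·e^(−6.0260) = 0.00632765
Prior × likelihood for each component:
  P(Z=A)·f_A = 0.21 × 0.159039 = 0.0333981
  P(Z=B)·f_B = 0.22 × 0.0090852 = 0.00199874
  P(Z=C)·f_C = 0.57 × 0.00632765 = 0.00360676
Evidence: 0.0333981 + 0.00199874 + 0.00360676 = 0.0390036
So the posterior for Cluster B is 0.00199874 / 0.0390036 ≈ 0.0512.

0.0512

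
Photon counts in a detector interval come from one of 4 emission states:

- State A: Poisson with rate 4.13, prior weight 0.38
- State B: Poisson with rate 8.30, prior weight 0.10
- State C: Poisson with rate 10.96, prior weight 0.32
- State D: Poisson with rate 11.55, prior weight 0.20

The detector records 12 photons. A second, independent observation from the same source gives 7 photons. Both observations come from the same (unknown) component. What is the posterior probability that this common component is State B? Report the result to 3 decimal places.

The responsibility of component k is π_k f_k(x) divided by Σ_j π_j f_j(x).
Since both observations come from the same component, the likelihood for component k is f_k(x₁)·f_k(x₂).
  L_A = [e^(−4.13)·4.13^12/12! = 0.000826851] × [0.0654009] = 5.40768e-05
  L_B = [e^(−8.30)·8.30^12/12! = 0.0554569] × [0.133805] = 0.00742041
  L_C = [e^(−10.96)·10.96^12/12! = 0.109024] × [0.0655203] = 0.00714329
  L_D = [e^(−11.55)·11.55^12/12! = 0.113382] × [0.0524254] = 0.00594412
Unnormalised posteriors:
  π_A·L_A = 0.38 × 5.40768e-05 = 2.05492e-05
  π_B·L_B = 0.10 × 0.00742041 = 0.000742041
  π_C·L_C = 0.32 × 0.00714329 = 0.00228585
  π_D·L_D = 0.20 × 0.00594412 = 0.00118882
Evidence: 2.05492e-05 + 0.000742041 + 0.00228585 + 0.00118882 = 0.00423727
P(State B | data) ≈ 0.175

0.175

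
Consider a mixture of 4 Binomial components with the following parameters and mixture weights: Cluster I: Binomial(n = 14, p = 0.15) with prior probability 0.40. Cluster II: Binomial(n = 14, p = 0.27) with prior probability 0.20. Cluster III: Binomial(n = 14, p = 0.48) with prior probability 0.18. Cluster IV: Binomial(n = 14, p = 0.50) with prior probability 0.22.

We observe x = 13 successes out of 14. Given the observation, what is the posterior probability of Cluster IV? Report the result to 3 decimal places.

By Bayes' theorem, P(k | x) = π_k f_k(x) / Σ_j π_j f_j(x).
Evaluate each component's likelihood at the observed value:
  f_I = C(14,13)·0.15^13·0.85^1 = 14·1.9462e-11·0.85 = 2.31597e-10
  f_II = C(14,13)·0.27^13·0.73^1 = 14·4.05256e-08·0.73 = 4.14171e-07
  f_III = C(14,13)·0.48^13·0.52^1 = 14·7.18019e-05·0.52 = 0.000522718
  f_IV = C(14,13)·0.50^13·0.50^1 = 14·0.00012207·0.5 = 0.000854492
Unnormalised posteriors:
  π_I·f_I = 0.40 × 2.31597e-10 = 9.26389e-11
  π_II·f_II = 0.20 × 4.14171e-07 = 8.28342e-08
  π_III·f_III = 0.18 × 0.000522718 = 9.40892e-05
  π_IV·f_IV = 0.22 × 0.000854492 = 0.000187988
Evidence: 9.26389e-11 + 8.28342e-08 + 9.40892e-05 + 0.000187988 = 0.00028216
P(Cluster IV | 13 successes out of 14) ≈ 0.666

0.666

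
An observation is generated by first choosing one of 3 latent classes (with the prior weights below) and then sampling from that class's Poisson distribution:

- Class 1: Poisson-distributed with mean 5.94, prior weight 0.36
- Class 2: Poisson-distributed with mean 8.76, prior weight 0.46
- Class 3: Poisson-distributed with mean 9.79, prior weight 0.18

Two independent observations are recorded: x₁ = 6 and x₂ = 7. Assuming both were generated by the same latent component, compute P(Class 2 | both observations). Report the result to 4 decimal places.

0.3813

The responsibility of component k is π_k f_k(x) divided by Σ_j π_j f_j(x).
Since both observations come from the same component, the likelihood for component k is f_k(x₁)·f_k(x₂).
  L_1 = [e^(−5.94)·5.94^6/6! = 0.160575] × [0.136259] = 0.0218797
  L_2 = [e^(−8.76)·8.76^6/6! = 0.0984629] × [0.123219] = 0.0121325
  L_3 = [e^(−9.79)·9.79^6/6! = 0.068489] × [0.0957867] = 0.00656033
Weight by the priors:
  π_1·L_1 = 0.36 × 0.0218797 = 0.00787671
  π_2·L_2 = 0.46 × 0.0121325 = 0.00558096
  π_3·L_3 = 0.18 × 0.00656033 = 0.00118086
Denominator: 0.00787671 + 0.00558096 + 0.00118086 = 0.0146385
P(Class 2 | data) ≈ 0.3813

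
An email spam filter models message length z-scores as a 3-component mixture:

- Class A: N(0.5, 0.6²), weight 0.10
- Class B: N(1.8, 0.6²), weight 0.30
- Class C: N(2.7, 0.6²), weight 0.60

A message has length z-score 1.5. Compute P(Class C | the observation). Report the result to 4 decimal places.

0.2189

Apply Bayes' rule: the posterior for each component is proportional to its prior times its likelihood at x.
Evaluate each component's likelihood at the observed value:
  p_A = 0.165795
  p_B = 0.586776
  p_C = 0.0899849
Prior × likelihood for each component:
  P(Z=A)·p_A = 0.10 × 0.165795 = 0.0165795
  P(Z=B)·p_B = 0.30 × 0.586776 = 0.176033
  P(Z=C)·p_C = 0.60 × 0.0899849 = 0.053991
Evidence: 0.0165795 + 0.176033 + 0.053991 = 0.246603
P(Class C | the observation) = 0.053991 / 0.246603 ≈ 0.2189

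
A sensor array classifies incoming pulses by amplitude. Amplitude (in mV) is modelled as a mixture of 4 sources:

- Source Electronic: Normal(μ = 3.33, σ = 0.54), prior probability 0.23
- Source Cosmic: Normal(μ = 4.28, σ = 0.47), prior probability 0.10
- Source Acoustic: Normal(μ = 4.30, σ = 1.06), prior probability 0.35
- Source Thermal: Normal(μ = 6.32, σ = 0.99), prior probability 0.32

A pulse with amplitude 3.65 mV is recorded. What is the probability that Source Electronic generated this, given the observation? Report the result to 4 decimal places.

0.4921

The responsibility of component k is π_k f_k(x) divided by Σ_j π_j f_j(x).
Evaluate each component's likelihood at the observed value:
  L_Electronic = 0.619814
  L_Cosmic = 0.345665
  L_Acoustic = 0.311854
  L_Thermal = 0.0106126
Unnormalised posteriors:
  π_Electronic·L_Electronic = 0.23 × 0.619814 = 0.142557
  π_Cosmic·L_Cosmic = 0.10 × 0.345665 = 0.0345665
  π_Acoustic·L_Acoustic = 0.35 × 0.311854 = 0.109149
  π_Thermal·L_Thermal = 0.32 × 0.0106126 = 0.00339604
Evidence: 0.142557 + 0.0345665 + 0.109149 + 0.00339604 = 0.289669
So the posterior for Source Electronic is 0.142557 / 0.289669 ≈ 0.4921.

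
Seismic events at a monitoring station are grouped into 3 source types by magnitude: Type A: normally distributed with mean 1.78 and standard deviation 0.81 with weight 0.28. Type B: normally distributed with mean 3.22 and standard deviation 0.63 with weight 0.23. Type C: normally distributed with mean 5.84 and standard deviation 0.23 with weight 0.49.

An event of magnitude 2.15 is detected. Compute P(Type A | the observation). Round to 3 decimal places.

0.783

By Bayes' theorem, P(k | x) = w_k f_k(x) / Σ_j w_j f_j(x).
Normal densities:
  p_A = 0.443727
  p_B = 0.149687
  p_C = 2.22311e-56
Prior × likelihood for each component:
  w_A·p_A = 0.28 × 0.443727 = 0.124244
  w_B·p_B = 0.23 × 0.149687 = 0.0344281
  w_C·p_C = 0.49 × 2.22311e-56 = 1.08932e-56
Evidence: 0.124244 + 0.0344281 + 1.08932e-56 = 0.158672
So the posterior for Type A is 0.124244 / 0.158672 ≈ 0.783.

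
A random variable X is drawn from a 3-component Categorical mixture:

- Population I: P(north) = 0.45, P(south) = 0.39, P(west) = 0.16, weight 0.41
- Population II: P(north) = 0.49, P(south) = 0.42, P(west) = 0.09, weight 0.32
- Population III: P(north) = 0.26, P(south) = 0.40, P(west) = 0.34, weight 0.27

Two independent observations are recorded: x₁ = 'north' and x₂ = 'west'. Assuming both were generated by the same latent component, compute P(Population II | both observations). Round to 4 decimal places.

0.2091

The responsibility of component k is w_k f_k(x) divided by Σ_j w_j f_j(x).
Since both observations come from the same component, the likelihood for component k is f_k(x₁)·f_k(x₂).
  L_I = [P(north | comp) = 0.45] × [0.16] = 0.072
  L_II = [P(north | comp) = 0.49] × [0.09] = 0.0441
  L_III = [P(north | comp) = 0.26] × [0.34] = 0.0884
Prior × likelihood for each component:
  w_I·L_I = 0.41 × 0.072 = 0.02952
  w_II·L_II = 0.32 × 0.0441 = 0.014112
  w_III·L_III = 0.27 × 0.0884 = 0.023868
Marginal: 0.02952 + 0.014112 + 0.023868 = 0.0675
So the posterior for Population II is 0.014112 / 0.0675 ≈ 0.2091.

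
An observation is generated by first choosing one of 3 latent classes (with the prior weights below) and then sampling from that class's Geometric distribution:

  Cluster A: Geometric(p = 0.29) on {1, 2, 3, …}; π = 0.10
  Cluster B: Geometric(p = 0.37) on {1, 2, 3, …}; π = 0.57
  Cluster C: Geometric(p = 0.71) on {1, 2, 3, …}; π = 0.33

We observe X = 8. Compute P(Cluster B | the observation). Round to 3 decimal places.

Posterior ∝ prior × likelihood, so P(k | x) ∝ π_k f_k(x); normalise over all components.
Geometric probabilities:
  L_A = 0.29·(1−0.29)^7 = 0.29·0.0909512 = 0.0263758
  L_B = 0.37·(1−0.37)^7 = 0.37·0.0393898 = 0.0145742
  L_C = 0.71·(1−0.71)^7 = 0.71·0.000172499 = 0.000122474
Unnormalised posteriors:
  π_A·L_A = 0.10 × 0.0263758 = 0.00263758
  π_B·L_B = 0.57 × 0.0145742 = 0.00830731
  π_C·L_C = 0.33 × 0.000122474 = 4.04165e-05
Normaliser: 0.00263758 + 0.00830731 + 4.04165e-05 = 0.0109853
So the posterior for Cluster B is 0.00830731 / 0.0109853 ≈ 0.756.

0.756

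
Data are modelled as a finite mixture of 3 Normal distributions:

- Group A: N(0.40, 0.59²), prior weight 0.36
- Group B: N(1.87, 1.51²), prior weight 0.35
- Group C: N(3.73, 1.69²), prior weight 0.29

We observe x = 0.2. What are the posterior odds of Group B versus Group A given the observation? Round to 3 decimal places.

0.218

Posterior odds = (w_i f_i(x)) / (w_j f_j(x)); the normalising sum cancels.
Component likelihoods at x = 0.2:
  L_A = (1/(0.59·√(2π)))·exp(−(0.2−0.40)²/(2·0.59²)) = 0.676173·exp(-0.05745) = 0.638419
  L_B = (1/(1.51·√(2π)))·exp(−(0.2−1.87)²/(2·1.51²)) = 0.264200·exp(-0.61157) = 0.143328
  L_C = (1/(1.69·√(2π)))·exp(−(0.2−3.73)²/(2·1.69²)) = 0.236061·exp(-2.18145) = 0.0266459
Posterior odds = (w_B·L_B) / (w_A·L_A) = (0.35·0.143328) / (0.36·0.638419) = 0.0501647 / 0.229831 ≈ 0.218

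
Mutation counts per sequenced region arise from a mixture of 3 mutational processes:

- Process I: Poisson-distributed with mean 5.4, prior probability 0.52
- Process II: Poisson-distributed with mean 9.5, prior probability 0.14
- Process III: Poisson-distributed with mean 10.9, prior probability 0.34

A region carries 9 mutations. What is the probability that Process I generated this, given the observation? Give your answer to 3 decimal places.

Posterior ∝ prior × likelihood, so P(k | x) ∝ P(Z=k) f_k(x); normalise over all components.
Poisson probabilities:
  L_I = e^(−5.4)·5.4^9/9! = 0.0485949
  L_II = e^(−9.5)·9.5^9/9! = 0.130003
  L_III = e^(−10.9)·10.9^9/9! = 0.110475
Multiply by the mixture weights:
  P(Z=I)·L_I = 0.52 × 0.0485949 = 0.0252693
  P(Z=II)·L_II = 0.14 × 0.130003 = 0.0182004
  P(Z=III)·L_III = 0.34 × 0.110475 = 0.0375616
Evidence: 0.0252693 + 0.0182004 + 0.0375616 = 0.0810313
P(Process I | the observation) = 0.0252693 / 0.0810313 ≈ 0.312

0.312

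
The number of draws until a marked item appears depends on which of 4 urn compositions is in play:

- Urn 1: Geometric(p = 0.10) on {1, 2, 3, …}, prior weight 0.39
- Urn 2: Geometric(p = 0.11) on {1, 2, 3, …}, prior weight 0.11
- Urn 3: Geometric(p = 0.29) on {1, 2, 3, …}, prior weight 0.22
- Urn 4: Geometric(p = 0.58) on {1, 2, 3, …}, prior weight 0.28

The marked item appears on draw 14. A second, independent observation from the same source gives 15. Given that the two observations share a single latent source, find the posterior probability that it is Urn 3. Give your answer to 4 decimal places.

The responsibility of component k is π_k f_k(x) divided by Σ_j π_j f_j(x).
Since both observations come from the same component, the likelihood for component k is f_k(x₁)·f_k(x₂).
  p_1 = [0.0254187] × [0.0228768] = 0.000581497
  p_2 = [0.0241804] × [0.0215205] = 0.000520374
  p_3 = [0.00337875] × [0.00239892] = 8.10534e-06
  p_4 = [7.33954e-06] × [3.08261e-06] = 2.26249e-11
Unnormalised posteriors:
  π_1·p_1 = 0.39 × 0.000581497 = 0.000226784
  π_2·p_2 = 0.11 × 0.000520374 = 5.72411e-05
  π_3·p_3 = 0.22 × 8.10534e-06 = 1.78318e-06
  π_4·p_4 = 0.28 × 2.26249e-11 = 6.33497e-12
Normaliser: 0.000226784 + 5.72411e-05 + 1.78318e-06 + 6.33497e-12 = 0.000285808
P(Urn 3 | data) = 1.78318e-06 / 0.000285808 ≈ 0.0062

0.0062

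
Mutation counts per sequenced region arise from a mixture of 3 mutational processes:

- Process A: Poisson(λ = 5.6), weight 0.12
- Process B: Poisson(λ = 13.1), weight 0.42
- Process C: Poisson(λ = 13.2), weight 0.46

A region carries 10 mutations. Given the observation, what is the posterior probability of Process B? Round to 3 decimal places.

0.460

The responsibility of component k is π_k f_k(x) divided by Σ_j π_j f_j(x).
Component likelihoods at x = 10 mutations:
  f_A = e^(−5.6)·5.6^10/10! = 0.0309078
  f_B = e^(−13.1)·13.1^10/10! = 0.0838865
  f_C = e^(−13.2)·13.2^10/10! = 0.081901
Weight by the priors:
  π_A·f_A = 0.12 × 0.0309078 = 0.00370894
  π_B·f_B = 0.42 × 0.0838865 = 0.0352323
  π_C·f_C = 0.46 × 0.081901 = 0.0376745
Evidence: 0.00370894 + 0.0352323 + 0.0376745 = 0.0766157
Responsibility of Process B: 0.0352323 / 0.0766157 ≈ 0.460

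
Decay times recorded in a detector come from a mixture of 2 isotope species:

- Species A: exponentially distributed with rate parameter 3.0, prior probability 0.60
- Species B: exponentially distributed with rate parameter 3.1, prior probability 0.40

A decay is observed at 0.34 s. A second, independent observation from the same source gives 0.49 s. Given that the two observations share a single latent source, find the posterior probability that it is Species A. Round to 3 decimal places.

0.604

P(component k | x) = w_k·f_k(x) / marginal(x), where marginal(x) = Σ_j w_j·f_j(x).
Since both observations come from the same component, the likelihood for component k is f_k(x₁)·f_k(x₂).
  L_A = [1.08178] × [0.689776] = 0.74619
  L_B = [1.08048] × [0.678685] = 0.733303
Weight by the priors:
  w_A·L_A = 0.60 × 0.74619 = 0.447714
  w_B·L_B = 0.40 × 0.733303 = 0.293321
Denominator: 0.447714 + 0.293321 = 0.741035
P(Species A | x₁, x₂) = 0.447714 / 0.741035 ≈ 0.604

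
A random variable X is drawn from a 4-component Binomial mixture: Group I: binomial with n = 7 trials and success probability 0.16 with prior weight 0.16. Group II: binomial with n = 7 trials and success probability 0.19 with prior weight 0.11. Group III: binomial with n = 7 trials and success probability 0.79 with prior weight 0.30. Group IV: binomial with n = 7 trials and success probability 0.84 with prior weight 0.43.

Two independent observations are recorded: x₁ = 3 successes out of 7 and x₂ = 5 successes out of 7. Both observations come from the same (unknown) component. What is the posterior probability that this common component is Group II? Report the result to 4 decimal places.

0.0091

Posterior ∝ prior × likelihood, so P(k | x) ∝ P(Z=k) f_k(x); normalise over all components.
Since both observations come from the same component, the likelihood for component k is f_k(x₁)·f_k(x₂).
  p_I = [C(7,3)·0.16^3·0.84^4 = 35·0.004096·0.497871 = 0.0713748] × [0.00155374] = 0.000110898
  p_II = [C(7,3)·0.19^3·0.81^4 = 35·0.006859·0.430467 = 0.10334] × [0.00341159] = 0.000352554
  p_III = [C(7,3)·0.79^3·0.21^4 = 35·0.493039·0.00194481 = 0.0335604] × [0.284966] = 0.00956357
  p_IV = [C(7,3)·0.84^3·0.16^4 = 35·0.592704·0.00065536 = 0.0135952] × [0.224831] = 0.00305662
Prior × likelihood for each component:
  P(Z=I)·p_I = 0.16 × 0.000110898 = 1.77436e-05
  P(Z=II)·p_II = 0.11 × 0.000352554 = 3.8781e-05
  P(Z=III)·p_III = 0.30 × 0.00956357 = 0.00286907
  P(Z=IV)·p_IV = 0.43 × 0.00305662 = 0.00131435
Evidence: 1.77436e-05 + 3.8781e-05 + 0.00286907 + 0.00131435 = 0.00423994
Responsibility of Group II: 3.8781e-05 / 0.00423994 ≈ 0.0091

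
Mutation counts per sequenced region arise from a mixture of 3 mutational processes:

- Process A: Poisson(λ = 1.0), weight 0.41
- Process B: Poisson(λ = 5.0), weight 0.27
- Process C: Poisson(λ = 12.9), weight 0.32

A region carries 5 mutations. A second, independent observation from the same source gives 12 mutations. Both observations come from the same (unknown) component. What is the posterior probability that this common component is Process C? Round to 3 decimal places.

By Bayes' theorem, P(k | x) = P(Z=k) f_k(x) / Σ_j P(Z=j) f_j(x).
Since both observations come from the same component, the likelihood for component k is f_k(x₁)·f_k(x₂).
  f_A = [e^(−1.0)·1.0^5/5! = 0.00306566] × [7.68013e-10] = 2.35447e-12
  f_B = [e^(−5.0)·5.0^5/5! = 0.175467] × [0.00343424] = 0.000602597
  f_C = [e^(−12.9)·12.9^5/5! = 0.0074365] × [0.110749] = 0.000823587
Prior × likelihood for each component:
  P(Z=A)·f_A = 0.41 × 2.35447e-12 = 9.65332e-13
  P(Z=B)·f_B = 0.27 × 0.000602597 = 0.000162701
  P(Z=C)·f_C = 0.32 × 0.000823587 = 0.000263548
Denominator: 9.65332e-13 + 0.000162701 + 0.000263548 = 0.000426249
Responsibility of Process C: 0.000263548 / 0.000426249 ≈ 0.618

0.618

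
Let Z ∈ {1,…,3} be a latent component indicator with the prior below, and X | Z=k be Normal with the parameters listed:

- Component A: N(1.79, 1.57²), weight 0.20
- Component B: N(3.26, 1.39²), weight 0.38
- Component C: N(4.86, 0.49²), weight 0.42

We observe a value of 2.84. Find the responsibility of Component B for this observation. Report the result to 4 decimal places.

0.7191

The responsibility of component k is w_k f_k(x) divided by Σ_j w_j f_j(x).
Normal densities:
  L_A = (1/(1.57·√(2π)))·exp(−(2.84−1.79)²/(2·1.57²)) = 0.254103·exp(-0.22364) = 0.203182
  L_B = (1/(1.39·√(2π)))·exp(−(2.84−3.26)²/(2·1.39²)) = 0.287009·exp(-0.04565) = 0.274201
  L_C = (1/(0.49·√(2π)))·exp(−(2.84−4.86)²/(2·0.49²)) = 0.814168·exp(-8.49729) = 0.000166106
Multiply by the mixture weights:
  w_A·L_A = 0.20 × 0.203182 = 0.0406364
  w_B·L_B = 0.38 × 0.274201 = 0.104197
  w_C·L_C = 0.42 × 0.000166106 = 6.97647e-05
Marginal: 0.0406364 + 0.104197 + 6.97647e-05 = 0.144903
P(Component B | x) = 0.104197 / 0.144903 ≈ 0.7191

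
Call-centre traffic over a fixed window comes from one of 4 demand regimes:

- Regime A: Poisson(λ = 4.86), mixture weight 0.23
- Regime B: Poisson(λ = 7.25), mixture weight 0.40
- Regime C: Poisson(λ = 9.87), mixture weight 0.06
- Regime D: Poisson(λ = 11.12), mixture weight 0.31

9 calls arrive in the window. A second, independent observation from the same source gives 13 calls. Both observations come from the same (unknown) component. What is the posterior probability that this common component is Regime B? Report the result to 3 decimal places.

P(component k | x) = π_k·f_k(x) / marginal(x), where marginal(x) = Σ_j π_j·f_j(x).
Since both observations come from the same component, the likelihood for component k is f_k(x₁)·f_k(x₂).
  p_A = [0.0323067] × [0.00105032] = 3.39322e-05
  p_B = [0.108304] × [0.0174373] = 0.00188853
  p_C = [0.12665] × [0.0700416] = 0.00887076
  p_D = [0.106127] × [0.0945643] = 0.0100358
Weight by the priors:
  π_A·p_A = 0.23 × 3.39322e-05 = 7.80441e-06
  π_B·p_B = 0.40 × 0.00188853 = 0.00075541
  π_C·p_C = 0.06 × 0.00887076 = 0.000532246
  π_D·p_D = 0.31 × 0.0100358 = 0.0031111
Denominator: 7.80441e-06 + 0.00075541 + 0.000532246 + 0.0031111 = 0.00440656
P(Regime B | x) ≈ 0.171

0.171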